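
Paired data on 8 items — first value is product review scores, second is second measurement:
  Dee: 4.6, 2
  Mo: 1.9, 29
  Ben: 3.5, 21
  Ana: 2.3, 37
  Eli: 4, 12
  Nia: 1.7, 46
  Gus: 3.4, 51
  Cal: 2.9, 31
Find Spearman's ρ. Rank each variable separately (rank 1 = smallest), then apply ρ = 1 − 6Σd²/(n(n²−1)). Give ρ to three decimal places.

Ranks of variable 1: 8, 2, 6, 3, 7, 1, 5, 4
Ranks of variable 2: 1, 4, 3, 6, 2, 7, 8, 5
d = r₁ − r₂: 7, -2, 3, -3, 5, -6, -3, -1
d²: 49, 4, 9, 9, 25, 36, 9, 1; Σd² = 142
ρ = 1 − 6·142/(8·63) = 1 − 852/504 = -0.690

-0.690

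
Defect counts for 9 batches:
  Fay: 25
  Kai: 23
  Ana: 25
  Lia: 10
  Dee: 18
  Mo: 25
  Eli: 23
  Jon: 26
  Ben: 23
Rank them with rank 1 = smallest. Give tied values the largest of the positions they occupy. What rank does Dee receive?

Sorted (ascending): 10, 18, 23, 23, 23, 25, 25, 25, 26
The 3 values of 23 occupy positions 3–5 → each gets rank 5.
The 3 values of 25 occupy positions 6–8 → each gets rank 8.
Dee has value 18 → rank 2.

2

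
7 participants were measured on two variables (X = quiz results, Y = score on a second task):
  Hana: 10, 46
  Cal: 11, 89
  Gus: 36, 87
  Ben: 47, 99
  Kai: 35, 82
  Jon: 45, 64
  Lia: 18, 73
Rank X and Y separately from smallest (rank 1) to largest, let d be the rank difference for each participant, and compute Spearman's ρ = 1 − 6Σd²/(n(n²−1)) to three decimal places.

Ranks of variable 1: 1, 2, 5, 7, 4, 6, 3
Ranks of variable 2: 1, 6, 5, 7, 4, 2, 3
d = r₁ − r₂: 0, -4, 0, 0, 0, 4, 0
d²: 0, 16, 0, 0, 0, 16, 0; Σd² = 32
ρ = 1 − 6·32/(7·48) = 1 − 192/336 = 0.429

0.429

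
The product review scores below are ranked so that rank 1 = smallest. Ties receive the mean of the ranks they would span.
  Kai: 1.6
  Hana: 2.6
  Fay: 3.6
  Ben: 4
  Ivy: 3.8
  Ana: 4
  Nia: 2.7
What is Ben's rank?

Sorted (ascending): 1.6, 2.6, 2.7, 3.6, 3.8, 4, 4
The 2 values of 4 occupy positions 6–7 → average rank (6+7)/2 = 6.5.
Ben has value 4 → rank 6.5.

6.5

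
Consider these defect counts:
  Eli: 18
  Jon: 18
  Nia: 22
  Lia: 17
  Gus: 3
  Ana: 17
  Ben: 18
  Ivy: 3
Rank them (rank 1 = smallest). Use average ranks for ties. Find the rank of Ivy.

1.5

Sorted (ascending): 3, 3, 17, 17, 18, 18, 18, 22
The 2 values of 3 occupy positions 1–2 → average rank (1+2)/2 = 1.5.
The 2 values of 17 occupy positions 3–4 → average rank (3+4)/2 = 3.5.
The 3 values of 18 occupy positions 5–7 → average rank 6.
Ivy has value 3 → rank 1.5.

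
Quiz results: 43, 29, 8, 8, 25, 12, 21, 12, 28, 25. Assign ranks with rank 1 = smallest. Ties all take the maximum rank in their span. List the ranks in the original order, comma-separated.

10, 9, 2, 2, 7, 4, 5, 4, 8, 7

Sorted (ascending): 8, 8, 12, 12, 21, 25, 25, 28, 29, 43
The 2 values of 8 occupy positions 1–2 → each gets rank 2.
The 2 values of 12 occupy positions 3–4 → each gets rank 4.
The 2 values of 25 occupy positions 6–7 → each gets rank 7.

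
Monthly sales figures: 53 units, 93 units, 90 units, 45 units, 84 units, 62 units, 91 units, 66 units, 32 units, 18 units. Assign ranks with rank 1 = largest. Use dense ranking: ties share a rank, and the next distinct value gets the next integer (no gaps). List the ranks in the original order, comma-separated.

Sorted (descending): 93, 91, 90, 84, 66, 62, 53, 45, 32, 18
No ties — each value takes its position as its rank.

7, 1, 3, 8, 4, 6, 2, 5, 9, 10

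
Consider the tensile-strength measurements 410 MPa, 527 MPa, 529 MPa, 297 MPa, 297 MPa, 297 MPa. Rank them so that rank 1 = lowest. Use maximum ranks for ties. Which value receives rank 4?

410

Sorted (ascending): 297, 297, 297, 410, 527, 529
The 3 values of 297 occupy positions 1–3 → each gets rank 3.
Rank 4 → value 410.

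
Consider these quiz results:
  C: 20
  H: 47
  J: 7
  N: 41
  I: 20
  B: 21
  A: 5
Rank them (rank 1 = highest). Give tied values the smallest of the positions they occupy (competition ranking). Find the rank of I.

Sorted (descending): 47, 41, 21, 20, 20, 7, 5
The 2 values of 20 occupy positions 4–5 → each gets rank 4.
I has value 20 → rank 4.

4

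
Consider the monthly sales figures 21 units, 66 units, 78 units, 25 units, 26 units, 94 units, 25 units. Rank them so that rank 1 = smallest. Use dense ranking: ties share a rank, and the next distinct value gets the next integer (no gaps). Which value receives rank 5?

Sorted (ascending): 21, 25, 25, 26, 66, 78, 94
The 2 values of 25 share dense rank 2.
Remaining distinct values take the next consecutive integers.
Rank 5 → value 78.

78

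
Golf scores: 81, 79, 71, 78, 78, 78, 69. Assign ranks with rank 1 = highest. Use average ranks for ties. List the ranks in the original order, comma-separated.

Sorted (descending): 81, 79, 78, 78, 78, 71, 69
The 3 values of 78 occupy positions 3–5 → average rank 4.

1, 2, 6, 4, 4, 4, 7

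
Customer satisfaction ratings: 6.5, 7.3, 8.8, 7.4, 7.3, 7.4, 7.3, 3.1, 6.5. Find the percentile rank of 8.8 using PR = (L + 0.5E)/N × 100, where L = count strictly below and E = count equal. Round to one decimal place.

94.4

N = 9.
Strictly below 8.8: 8. Equal to 8.8: 1.
PR = (8 + 0.5·1)/9 × 100 = 94.4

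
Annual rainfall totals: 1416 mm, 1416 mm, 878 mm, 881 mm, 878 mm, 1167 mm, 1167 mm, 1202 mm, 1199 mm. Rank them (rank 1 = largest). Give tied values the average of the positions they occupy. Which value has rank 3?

Sorted (descending): 1416, 1416, 1202, 1199, 1167, 1167, 881, 878, 878
The 2 values of 1416 occupy positions 1–2 → average rank (1+2)/2 = 1.5.
The 2 values of 1167 occupy positions 5–6 → average rank (5+6)/2 = 5.5.
The 2 values of 878 occupy positions 8–9 → average rank (8+9)/2 = 8.5.
Rank 3 → value 1202.

1202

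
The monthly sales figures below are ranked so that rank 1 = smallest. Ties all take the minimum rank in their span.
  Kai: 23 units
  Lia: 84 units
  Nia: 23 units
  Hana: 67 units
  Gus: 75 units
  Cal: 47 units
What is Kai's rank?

1

Sorted (ascending): 23, 23, 47, 67, 75, 84
The 2 values of 23 occupy positions 1–2 → each gets rank 1.
Kai has value 23 units → rank 1.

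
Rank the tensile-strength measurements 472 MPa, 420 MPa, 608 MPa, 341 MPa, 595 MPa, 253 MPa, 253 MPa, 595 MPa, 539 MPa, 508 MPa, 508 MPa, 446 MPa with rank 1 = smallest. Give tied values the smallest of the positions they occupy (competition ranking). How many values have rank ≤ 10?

11

Sorted (ascending): 253, 253, 341, 420, 446, 472, 508, 508, 539, 595, 595, 608
The 2 values of 253 occupy positions 1–2 → each gets rank 1.
The 2 values of 508 occupy positions 7–8 → each gets rank 7.
The 2 values of 595 occupy positions 10–11 → each gets rank 10.
Ranks ≤ 10: {1, 1, 3, 4, 5, 6, 7, 7, 9, 10, 10} → 11 values.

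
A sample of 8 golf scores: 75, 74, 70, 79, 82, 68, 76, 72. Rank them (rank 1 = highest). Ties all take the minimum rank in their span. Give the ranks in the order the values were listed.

Sorted (descending): 82, 79, 76, 75, 74, 72, 70, 68
No ties — each value takes its position as its rank.

4, 5, 7, 2, 1, 8, 3, 6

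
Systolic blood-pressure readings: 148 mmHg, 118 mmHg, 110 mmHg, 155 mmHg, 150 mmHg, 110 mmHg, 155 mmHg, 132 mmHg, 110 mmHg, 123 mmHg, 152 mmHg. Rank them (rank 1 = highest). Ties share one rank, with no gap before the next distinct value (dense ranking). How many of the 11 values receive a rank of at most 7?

Sorted (descending): 155, 155, 152, 150, 148, 132, 123, 118, 110, 110, 110
The 2 values of 155 share dense rank 1.
The 3 values of 110 share dense rank 8.
Remaining distinct values take the next consecutive integers.
Ranks ≤ 7: {1, 1, 2, 3, 4, 5, 6, 7} → 8 values.

8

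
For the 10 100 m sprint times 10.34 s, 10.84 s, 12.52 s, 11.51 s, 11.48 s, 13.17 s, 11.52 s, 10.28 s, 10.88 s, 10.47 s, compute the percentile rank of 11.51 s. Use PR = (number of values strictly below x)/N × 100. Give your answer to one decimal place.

60.0

N = 10.
Strictly below 11.51: 6. Equal to 11.51: 1.
PR = 6/10 × 100 = 60.0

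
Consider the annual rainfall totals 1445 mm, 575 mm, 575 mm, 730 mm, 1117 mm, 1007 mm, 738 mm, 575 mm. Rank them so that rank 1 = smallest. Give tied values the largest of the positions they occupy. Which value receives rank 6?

Sorted (ascending): 575, 575, 575, 730, 738, 1007, 1117, 1445
The 3 values of 575 occupy positions 1–3 → each gets rank 3.
Rank 6 → value 1007.

1007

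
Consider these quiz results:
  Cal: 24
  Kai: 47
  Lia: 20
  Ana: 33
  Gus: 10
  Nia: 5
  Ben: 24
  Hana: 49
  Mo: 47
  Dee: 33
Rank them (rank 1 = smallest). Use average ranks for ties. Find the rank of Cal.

4.5

Sorted (ascending): 5, 10, 20, 24, 24, 33, 33, 47, 47, 49
The 2 values of 24 occupy positions 4–5 → average rank (4+5)/2 = 4.5.
The 2 values of 33 occupy positions 6–7 → average rank (6+7)/2 = 6.5.
The 2 values of 47 occupy positions 8–9 → average rank (8+9)/2 = 8.5.
Cal has value 24 → rank 4.5.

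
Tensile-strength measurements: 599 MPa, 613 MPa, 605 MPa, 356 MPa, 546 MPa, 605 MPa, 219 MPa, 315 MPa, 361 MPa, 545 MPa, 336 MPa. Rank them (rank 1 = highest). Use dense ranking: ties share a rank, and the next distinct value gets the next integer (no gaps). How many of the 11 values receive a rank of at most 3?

4

Sorted (descending): 613, 605, 605, 599, 546, 545, 361, 356, 336, 315, 219
The 2 values of 605 share dense rank 2.
Remaining distinct values take the next consecutive integers.
Ranks ≤ 3: {1, 2, 2, 3} → 4 values.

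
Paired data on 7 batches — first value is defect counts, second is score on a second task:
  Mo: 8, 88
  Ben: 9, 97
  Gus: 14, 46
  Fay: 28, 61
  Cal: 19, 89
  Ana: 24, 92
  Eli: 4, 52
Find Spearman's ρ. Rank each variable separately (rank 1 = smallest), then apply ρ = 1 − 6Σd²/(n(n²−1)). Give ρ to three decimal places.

0.179

Ranks of variable 1: 2, 3, 4, 7, 5, 6, 1
Ranks of variable 2: 4, 7, 1, 3, 5, 6, 2
d = r₁ − r₂: -2, -4, 3, 4, 0, 0, -1
d²: 4, 16, 9, 16, 0, 0, 1; Σd² = 46
ρ = 1 − 6·46/(7·48) = 1 − 276/336 = 0.179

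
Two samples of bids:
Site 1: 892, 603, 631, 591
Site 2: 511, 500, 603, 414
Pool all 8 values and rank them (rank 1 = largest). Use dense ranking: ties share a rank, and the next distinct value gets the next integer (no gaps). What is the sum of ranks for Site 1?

10

Sorted (descending): 892, 631, 603, 603, 591, 511, 500, 414
The 2 values of 603 share dense rank 3.
Remaining distinct values take the next consecutive integers.
Site 1 values → pooled ranks: 892→1, 603→3, 631→2, 591→4
Rank sum = 1 + 3 + 2 + 4 = 10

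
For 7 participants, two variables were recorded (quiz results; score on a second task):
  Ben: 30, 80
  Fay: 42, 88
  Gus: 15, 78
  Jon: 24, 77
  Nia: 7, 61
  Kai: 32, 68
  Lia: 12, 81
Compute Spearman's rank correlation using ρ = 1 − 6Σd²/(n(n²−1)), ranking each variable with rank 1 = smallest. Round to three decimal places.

Ranks of variable 1: 5, 7, 3, 4, 1, 6, 2
Ranks of variable 2: 5, 7, 4, 3, 1, 2, 6
d = r₁ − r₂: 0, 0, -1, 1, 0, 4, -4
d²: 0, 0, 1, 1, 0, 16, 16; Σd² = 34
ρ = 1 − 6·34/(7·48) = 1 − 204/336 = 0.393

0.393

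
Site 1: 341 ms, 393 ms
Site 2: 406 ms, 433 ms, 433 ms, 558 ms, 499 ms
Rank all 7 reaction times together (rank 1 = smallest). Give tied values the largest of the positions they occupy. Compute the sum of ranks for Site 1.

3

Sorted (ascending): 341, 393, 406, 433, 433, 499, 558
The 2 values of 433 occupy positions 4–5 → each gets rank 5.
Site 1 values → pooled ranks: 341→1, 393→2
Rank sum = 1 + 2 = 3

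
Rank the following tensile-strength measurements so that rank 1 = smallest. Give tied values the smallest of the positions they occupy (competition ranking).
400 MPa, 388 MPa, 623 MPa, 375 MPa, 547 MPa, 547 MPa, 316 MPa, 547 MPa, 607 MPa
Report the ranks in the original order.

4, 3, 9, 2, 5, 5, 1, 5, 8

Sorted (ascending): 316, 375, 388, 400, 547, 547, 547, 607, 623
The 3 values of 547 occupy positions 5–7 → each gets rank 5.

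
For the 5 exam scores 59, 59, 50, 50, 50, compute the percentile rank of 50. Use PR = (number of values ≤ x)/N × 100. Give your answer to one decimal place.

N = 5.
Strictly below 50: 0. Equal to 50: 3.
PR = 3/5 × 100 = 60.0

60.0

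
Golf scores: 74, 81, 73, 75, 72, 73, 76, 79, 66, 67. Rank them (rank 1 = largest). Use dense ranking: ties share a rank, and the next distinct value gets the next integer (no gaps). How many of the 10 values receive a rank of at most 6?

7

Sorted (descending): 81, 79, 76, 75, 74, 73, 73, 72, 67, 66
The 2 values of 73 share dense rank 6.
Remaining distinct values take the next consecutive integers.
Ranks ≤ 6: {1, 2, 3, 4, 5, 6, 6} → 7 values.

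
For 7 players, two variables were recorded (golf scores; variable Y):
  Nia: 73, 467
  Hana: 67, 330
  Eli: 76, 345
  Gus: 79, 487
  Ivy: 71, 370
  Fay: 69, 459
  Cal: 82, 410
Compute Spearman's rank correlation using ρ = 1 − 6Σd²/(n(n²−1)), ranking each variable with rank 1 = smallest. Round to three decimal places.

Ranks of variable 1: 4, 1, 5, 6, 3, 2, 7
Ranks of variable 2: 6, 1, 2, 7, 3, 5, 4
d = r₁ − r₂: -2, 0, 3, -1, 0, -3, 3
d²: 4, 0, 9, 1, 0, 9, 9; Σd² = 32
ρ = 1 − 6·32/(7·48) = 1 − 192/336 = 0.429

0.429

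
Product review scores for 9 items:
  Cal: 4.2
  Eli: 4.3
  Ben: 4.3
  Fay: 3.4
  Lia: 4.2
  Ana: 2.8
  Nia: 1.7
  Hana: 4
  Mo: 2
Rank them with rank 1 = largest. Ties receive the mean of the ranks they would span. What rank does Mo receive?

Sorted (descending): 4.3, 4.3, 4.2, 4.2, 4, 3.4, 2.8, 2, 1.7
The 2 values of 4.3 occupy positions 1–2 → average rank (1+2)/2 = 1.5.
The 2 values of 4.2 occupy positions 3–4 → average rank (3+4)/2 = 3.5.
Mo has value 2 → rank 8.

8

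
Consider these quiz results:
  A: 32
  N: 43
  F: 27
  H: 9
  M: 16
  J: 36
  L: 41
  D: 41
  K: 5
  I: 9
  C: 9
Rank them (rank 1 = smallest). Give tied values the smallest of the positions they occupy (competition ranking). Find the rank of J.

8

Sorted (ascending): 5, 9, 9, 9, 16, 27, 32, 36, 41, 41, 43
The 3 values of 9 occupy positions 2–4 → each gets rank 2.
The 2 values of 41 occupy positions 9–10 → each gets rank 9.
J has value 36 → rank 8.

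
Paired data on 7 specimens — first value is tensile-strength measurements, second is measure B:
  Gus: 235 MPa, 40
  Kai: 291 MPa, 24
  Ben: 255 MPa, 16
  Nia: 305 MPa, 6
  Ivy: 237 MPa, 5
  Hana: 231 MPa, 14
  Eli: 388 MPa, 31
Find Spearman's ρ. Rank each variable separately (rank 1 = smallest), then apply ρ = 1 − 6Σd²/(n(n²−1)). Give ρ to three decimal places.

Ranks of variable 1: 2, 5, 4, 6, 3, 1, 7
Ranks of variable 2: 7, 5, 4, 2, 1, 3, 6
d = r₁ − r₂: -5, 0, 0, 4, 2, -2, 1
d²: 25, 0, 0, 16, 4, 4, 1; Σd² = 50
ρ = 1 − 6·50/(7·48) = 1 − 300/336 = 0.107

0.107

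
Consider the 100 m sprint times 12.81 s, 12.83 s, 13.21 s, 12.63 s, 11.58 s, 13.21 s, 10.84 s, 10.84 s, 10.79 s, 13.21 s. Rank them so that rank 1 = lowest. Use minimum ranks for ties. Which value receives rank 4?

11.58

Sorted (ascending): 10.79, 10.84, 10.84, 11.58, 12.63, 12.81, 12.83, 13.21, 13.21, 13.21
The 2 values of 10.84 occupy positions 2–3 → each gets rank 2.
The 3 values of 13.21 occupy positions 8–10 → each gets rank 8.
Rank 4 → value 11.58.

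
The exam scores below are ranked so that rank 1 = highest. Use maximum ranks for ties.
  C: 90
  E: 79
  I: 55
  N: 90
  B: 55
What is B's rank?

5

Sorted (descending): 90, 90, 79, 55, 55
The 2 values of 90 occupy positions 1–2 → each gets rank 2.
The 2 values of 55 occupy positions 4–5 → each gets rank 5.
B has value 55 → rank 5.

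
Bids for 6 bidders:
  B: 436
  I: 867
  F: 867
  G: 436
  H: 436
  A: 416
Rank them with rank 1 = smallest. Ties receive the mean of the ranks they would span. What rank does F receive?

5.5

Sorted (ascending): 416, 436, 436, 436, 867, 867
The 3 values of 436 occupy positions 2–4 → average rank 3.
The 2 values of 867 occupy positions 5–6 → average rank (5+6)/2 = 5.5.
F has value 867 → rank 5.5.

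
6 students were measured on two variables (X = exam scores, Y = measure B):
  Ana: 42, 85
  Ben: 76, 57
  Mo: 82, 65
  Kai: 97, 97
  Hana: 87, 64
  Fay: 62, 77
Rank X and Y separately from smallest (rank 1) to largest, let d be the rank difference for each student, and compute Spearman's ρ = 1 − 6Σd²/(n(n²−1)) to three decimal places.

Ranks of variable 1: 1, 3, 4, 6, 5, 2
Ranks of variable 2: 5, 1, 3, 6, 2, 4
d = r₁ − r₂: -4, 2, 1, 0, 3, -2
d²: 16, 4, 1, 0, 9, 4; Σd² = 34
ρ = 1 − 6·34/(6·35) = 1 − 204/210 = 0.029

0.029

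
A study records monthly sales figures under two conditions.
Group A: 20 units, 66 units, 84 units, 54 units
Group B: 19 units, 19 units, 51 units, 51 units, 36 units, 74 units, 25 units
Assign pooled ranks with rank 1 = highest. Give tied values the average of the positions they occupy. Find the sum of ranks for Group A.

Sorted (descending): 84, 74, 66, 54, 51, 51, 36, 25, 20, 19, 19
The 2 values of 51 occupy positions 5–6 → average rank (5+6)/2 = 5.5.
The 2 values of 19 occupy positions 10–11 → average rank (10+11)/2 = 10.5.
Group A values → pooled ranks: 20→9, 66→3, 84→1, 54→4
Rank sum = 9 + 3 + 1 + 4 = 17

17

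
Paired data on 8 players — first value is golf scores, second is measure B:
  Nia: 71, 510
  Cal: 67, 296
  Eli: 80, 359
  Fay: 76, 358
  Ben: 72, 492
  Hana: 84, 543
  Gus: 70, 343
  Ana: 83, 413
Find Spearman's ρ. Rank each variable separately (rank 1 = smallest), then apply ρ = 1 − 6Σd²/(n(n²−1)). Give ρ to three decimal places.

Ranks of variable 1: 3, 1, 6, 5, 4, 8, 2, 7
Ranks of variable 2: 7, 1, 4, 3, 6, 8, 2, 5
d = r₁ − r₂: -4, 0, 2, 2, -2, 0, 0, 2
d²: 16, 0, 4, 4, 4, 0, 0, 4; Σd² = 32
ρ = 1 − 6·32/(8·63) = 1 − 192/504 = 0.619

0.619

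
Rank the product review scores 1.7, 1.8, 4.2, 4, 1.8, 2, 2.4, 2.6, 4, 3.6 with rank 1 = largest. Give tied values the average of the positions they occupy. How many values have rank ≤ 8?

Sorted (descending): 4.2, 4, 4, 3.6, 2.6, 2.4, 2, 1.8, 1.8, 1.7
The 2 values of 4 occupy positions 2–3 → average rank (2+3)/2 = 2.5.
The 2 values of 1.8 occupy positions 8–9 → average rank (8+9)/2 = 8.5.
Ranks ≤ 8: {1, 2.5, 2.5, 4, 5, 6, 7} → 7 values.

7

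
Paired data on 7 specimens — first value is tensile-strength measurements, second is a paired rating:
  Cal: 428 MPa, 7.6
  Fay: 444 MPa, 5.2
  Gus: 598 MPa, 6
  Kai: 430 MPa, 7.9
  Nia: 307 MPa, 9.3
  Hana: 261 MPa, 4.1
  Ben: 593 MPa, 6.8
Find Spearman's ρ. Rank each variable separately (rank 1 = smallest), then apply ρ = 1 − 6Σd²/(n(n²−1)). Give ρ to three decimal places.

Ranks of variable 1: 3, 5, 7, 4, 2, 1, 6
Ranks of variable 2: 5, 2, 3, 6, 7, 1, 4
d = r₁ − r₂: -2, 3, 4, -2, -5, 0, 2
d²: 4, 9, 16, 4, 25, 0, 4; Σd² = 62
ρ = 1 − 6·62/(7·48) = 1 − 372/336 = -0.107

-0.107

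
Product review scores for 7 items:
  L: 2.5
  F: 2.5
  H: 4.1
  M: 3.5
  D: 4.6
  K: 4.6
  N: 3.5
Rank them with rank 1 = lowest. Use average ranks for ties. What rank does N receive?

Sorted (ascending): 2.5, 2.5, 3.5, 3.5, 4.1, 4.6, 4.6
The 2 values of 2.5 occupy positions 1–2 → average rank (1+2)/2 = 1.5.
The 2 values of 3.5 occupy positions 3–4 → average rank (3+4)/2 = 3.5.
The 2 values of 4.6 occupy positions 6–7 → average rank (6+7)/2 = 6.5.
N has value 3.5 → rank 3.5.

3.5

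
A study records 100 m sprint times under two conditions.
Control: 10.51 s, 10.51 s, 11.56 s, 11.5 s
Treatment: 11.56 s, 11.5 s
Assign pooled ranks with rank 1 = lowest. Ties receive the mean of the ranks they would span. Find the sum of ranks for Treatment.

Sorted (ascending): 10.51, 10.51, 11.5, 11.5, 11.56, 11.56
The 2 values of 10.51 occupy positions 1–2 → average rank (1+2)/2 = 1.5.
The 2 values of 11.5 occupy positions 3–4 → average rank (3+4)/2 = 3.5.
The 2 values of 11.56 occupy positions 5–6 → average rank (5+6)/2 = 5.5.
Treatment values → pooled ranks: 11.56→5.5, 11.5→3.5
Rank sum = 5.5 + 3.5 = 9

9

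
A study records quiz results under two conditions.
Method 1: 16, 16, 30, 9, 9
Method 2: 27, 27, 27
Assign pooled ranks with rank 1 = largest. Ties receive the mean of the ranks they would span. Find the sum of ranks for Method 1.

27

Sorted (descending): 30, 27, 27, 27, 16, 16, 9, 9
The 3 values of 27 occupy positions 2–4 → average rank 3.
The 2 values of 16 occupy positions 5–6 → average rank (5+6)/2 = 5.5.
The 2 values of 9 occupy positions 7–8 → average rank (7+8)/2 = 7.5.
Method 1 values → pooled ranks: 16→5.5, 16→5.5, 30→1, 9→7.5, 9→7.5
Rank sum = 5.5 + 5.5 + 1 + 7.5 + 7.5 = 27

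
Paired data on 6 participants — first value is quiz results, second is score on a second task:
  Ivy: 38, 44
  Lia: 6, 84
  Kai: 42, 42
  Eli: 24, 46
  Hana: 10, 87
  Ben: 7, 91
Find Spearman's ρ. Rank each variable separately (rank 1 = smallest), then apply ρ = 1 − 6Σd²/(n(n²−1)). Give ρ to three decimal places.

-0.829

Ranks of variable 1: 5, 1, 6, 4, 3, 2
Ranks of variable 2: 2, 4, 1, 3, 5, 6
d = r₁ − r₂: 3, -3, 5, 1, -2, -4
d²: 9, 9, 25, 1, 4, 16; Σd² = 64
ρ = 1 − 6·64/(6·35) = 1 − 384/210 = -0.829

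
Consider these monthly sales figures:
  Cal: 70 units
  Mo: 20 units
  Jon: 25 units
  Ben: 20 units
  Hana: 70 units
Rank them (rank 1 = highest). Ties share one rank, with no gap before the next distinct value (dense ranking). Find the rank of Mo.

3

Sorted (descending): 70, 70, 25, 20, 20
The 2 values of 70 share dense rank 1.
The 2 values of 20 share dense rank 3.
Remaining distinct values take the next consecutive integers.
Mo has value 20 units → rank 3.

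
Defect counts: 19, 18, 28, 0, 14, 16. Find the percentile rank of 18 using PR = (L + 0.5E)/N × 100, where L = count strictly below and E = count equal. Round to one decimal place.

58.3

N = 6.
Strictly below 18: 3. Equal to 18: 1.
PR = (3 + 0.5·1)/6 × 100 = 58.3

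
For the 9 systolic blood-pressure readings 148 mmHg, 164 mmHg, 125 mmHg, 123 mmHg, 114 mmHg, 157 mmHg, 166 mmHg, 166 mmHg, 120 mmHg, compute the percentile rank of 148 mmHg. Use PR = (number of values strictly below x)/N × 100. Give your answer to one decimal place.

44.4

N = 9.
Strictly below 148: 4. Equal to 148: 1.
PR = 4/9 × 100 = 44.4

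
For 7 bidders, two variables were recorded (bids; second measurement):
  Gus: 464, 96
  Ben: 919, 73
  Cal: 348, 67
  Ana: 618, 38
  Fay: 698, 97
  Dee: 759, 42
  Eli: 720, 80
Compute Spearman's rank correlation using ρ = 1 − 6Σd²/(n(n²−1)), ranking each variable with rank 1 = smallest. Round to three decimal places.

-0.036

Ranks of variable 1: 2, 7, 1, 3, 4, 6, 5
Ranks of variable 2: 6, 4, 3, 1, 7, 2, 5
d = r₁ − r₂: -4, 3, -2, 2, -3, 4, 0
d²: 16, 9, 4, 4, 9, 16, 0; Σd² = 58
ρ = 1 − 6·58/(7·48) = 1 − 348/336 = -0.036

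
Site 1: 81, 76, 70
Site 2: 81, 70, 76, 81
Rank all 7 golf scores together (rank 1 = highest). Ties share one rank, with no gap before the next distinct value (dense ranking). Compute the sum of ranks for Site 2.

7

Sorted (descending): 81, 81, 81, 76, 76, 70, 70
The 3 values of 81 share dense rank 1.
The 2 values of 76 share dense rank 2.
The 2 values of 70 share dense rank 3.
Site 2 values → pooled ranks: 81→1, 70→3, 76→2, 81→1
Rank sum = 1 + 3 + 2 + 1 = 7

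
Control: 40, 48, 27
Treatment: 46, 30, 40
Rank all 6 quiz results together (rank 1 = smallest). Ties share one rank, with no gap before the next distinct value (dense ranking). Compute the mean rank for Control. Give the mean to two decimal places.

3.00

Sorted (ascending): 27, 30, 40, 40, 46, 48
The 2 values of 40 share dense rank 3.
Remaining distinct values take the next consecutive integers.
Control values → pooled ranks: 40→3, 48→5, 27→1
Mean rank = (3 + 5 + 1) / 3 = 3.00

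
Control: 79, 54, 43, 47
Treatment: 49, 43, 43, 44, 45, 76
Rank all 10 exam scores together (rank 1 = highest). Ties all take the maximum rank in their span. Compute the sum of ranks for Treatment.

39

Sorted (descending): 79, 76, 54, 49, 47, 45, 44, 43, 43, 43
The 3 values of 43 occupy positions 8–10 → each gets rank 10.
Treatment values → pooled ranks: 49→4, 43→10, 43→10, 44→7, 45→6, 76→2
Rank sum = 4 + 10 + 10 + 7 + 6 + 2 = 39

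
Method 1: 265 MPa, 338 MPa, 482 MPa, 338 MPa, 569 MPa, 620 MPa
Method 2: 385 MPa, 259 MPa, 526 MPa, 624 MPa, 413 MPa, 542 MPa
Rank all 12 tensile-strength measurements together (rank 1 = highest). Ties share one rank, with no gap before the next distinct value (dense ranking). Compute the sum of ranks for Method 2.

36

Sorted (descending): 624, 620, 569, 542, 526, 482, 413, 385, 338, 338, 265, 259
The 2 values of 338 share dense rank 9.
Remaining distinct values take the next consecutive integers.
Method 2 values → pooled ranks: 385→8, 259→11, 526→5, 624→1, 413→7, 542→4
Rank sum = 8 + 11 + 5 + 1 + 7 + 4 = 36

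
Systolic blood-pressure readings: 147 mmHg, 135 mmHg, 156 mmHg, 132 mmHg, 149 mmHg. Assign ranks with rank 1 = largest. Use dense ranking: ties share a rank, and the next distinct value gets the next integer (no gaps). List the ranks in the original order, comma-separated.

Sorted (descending): 156, 149, 147, 135, 132
No ties — each value takes its position as its rank.

3, 4, 1, 5, 2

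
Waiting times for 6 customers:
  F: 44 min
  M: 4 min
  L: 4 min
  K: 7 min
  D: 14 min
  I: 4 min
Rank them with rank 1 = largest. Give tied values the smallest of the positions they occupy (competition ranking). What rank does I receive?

4

Sorted (descending): 44, 14, 7, 4, 4, 4
The 3 values of 4 occupy positions 4–6 → each gets rank 4.
I has value 4 min → rank 4.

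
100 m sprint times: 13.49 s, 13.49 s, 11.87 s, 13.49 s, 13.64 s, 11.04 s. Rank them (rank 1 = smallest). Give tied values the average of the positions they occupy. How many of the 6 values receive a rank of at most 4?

5

Sorted (ascending): 11.04, 11.87, 13.49, 13.49, 13.49, 13.64
The 3 values of 13.49 occupy positions 3–5 → average rank 4.
Ranks ≤ 4: {1, 2, 4, 4, 4} → 5 values.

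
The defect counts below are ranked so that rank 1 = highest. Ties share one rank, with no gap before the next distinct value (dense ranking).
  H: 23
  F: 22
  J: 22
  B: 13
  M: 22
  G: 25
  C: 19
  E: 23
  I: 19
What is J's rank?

Sorted (descending): 25, 23, 23, 22, 22, 22, 19, 19, 13
The 2 values of 23 share dense rank 2.
The 3 values of 22 share dense rank 3.
The 2 values of 19 share dense rank 4.
Remaining distinct values take the next consecutive integers.
J has value 22 → rank 3.

3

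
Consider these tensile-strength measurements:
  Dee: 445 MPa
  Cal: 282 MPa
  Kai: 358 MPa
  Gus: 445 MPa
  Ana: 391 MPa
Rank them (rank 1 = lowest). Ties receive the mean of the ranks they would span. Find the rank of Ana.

Sorted (ascending): 282, 358, 391, 445, 445
The 2 values of 445 occupy positions 4–5 → average rank (4+5)/2 = 4.5.
Ana has value 391 MPa → rank 3.

3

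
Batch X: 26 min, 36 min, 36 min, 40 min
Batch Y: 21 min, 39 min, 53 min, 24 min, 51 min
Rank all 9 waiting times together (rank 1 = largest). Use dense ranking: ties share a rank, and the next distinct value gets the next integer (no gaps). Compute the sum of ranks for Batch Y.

Sorted (descending): 53, 51, 40, 39, 36, 36, 26, 24, 21
The 2 values of 36 share dense rank 5.
Remaining distinct values take the next consecutive integers.
Batch Y values → pooled ranks: 21→8, 39→4, 53→1, 24→7, 51→2
Rank sum = 8 + 4 + 1 + 7 + 2 = 22

22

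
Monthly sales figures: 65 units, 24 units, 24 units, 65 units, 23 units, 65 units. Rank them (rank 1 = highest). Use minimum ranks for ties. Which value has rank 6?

23

Sorted (descending): 65, 65, 65, 24, 24, 23
The 3 values of 65 occupy positions 1–3 → each gets rank 1.
The 2 values of 24 occupy positions 4–5 → each gets rank 4.
Rank 6 → value 23.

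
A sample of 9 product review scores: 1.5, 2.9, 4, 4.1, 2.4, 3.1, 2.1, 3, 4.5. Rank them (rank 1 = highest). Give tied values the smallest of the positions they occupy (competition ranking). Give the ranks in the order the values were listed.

Sorted (descending): 4.5, 4.1, 4, 3.1, 3, 2.9, 2.4, 2.1, 1.5
No ties — each value takes its position as its rank.

9, 6, 3, 2, 7, 4, 8, 5, 1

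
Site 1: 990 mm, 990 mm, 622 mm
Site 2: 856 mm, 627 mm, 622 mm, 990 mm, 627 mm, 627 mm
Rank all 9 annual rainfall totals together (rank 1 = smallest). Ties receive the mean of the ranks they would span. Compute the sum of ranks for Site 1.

17.5

Sorted (ascending): 622, 622, 627, 627, 627, 856, 990, 990, 990
The 2 values of 622 occupy positions 1–2 → average rank (1+2)/2 = 1.5.
The 3 values of 627 occupy positions 3–5 → average rank 4.
The 3 values of 990 occupy positions 7–9 → average rank 8.
Site 1 values → pooled ranks: 990→8, 990→8, 622→1.5
Rank sum = 8 + 8 + 1.5 = 17.5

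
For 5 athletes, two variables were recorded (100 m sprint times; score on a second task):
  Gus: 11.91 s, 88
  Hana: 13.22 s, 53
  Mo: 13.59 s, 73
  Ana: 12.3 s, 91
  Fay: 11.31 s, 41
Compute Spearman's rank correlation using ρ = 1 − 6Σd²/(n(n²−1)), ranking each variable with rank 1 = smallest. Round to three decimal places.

0.200

Ranks of variable 1: 2, 4, 5, 3, 1
Ranks of variable 2: 4, 2, 3, 5, 1
d = r₁ − r₂: -2, 2, 2, -2, 0
d²: 4, 4, 4, 4, 0; Σd² = 16
ρ = 1 − 6·16/(5·24) = 1 − 96/120 = 0.200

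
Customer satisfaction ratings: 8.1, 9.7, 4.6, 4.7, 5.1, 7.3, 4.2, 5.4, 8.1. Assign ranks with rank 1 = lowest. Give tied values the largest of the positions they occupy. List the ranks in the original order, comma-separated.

8, 9, 2, 3, 4, 6, 1, 5, 8

Sorted (ascending): 4.2, 4.6, 4.7, 5.1, 5.4, 7.3, 8.1, 8.1, 9.7
The 2 values of 8.1 occupy positions 7–8 → each gets rank 8.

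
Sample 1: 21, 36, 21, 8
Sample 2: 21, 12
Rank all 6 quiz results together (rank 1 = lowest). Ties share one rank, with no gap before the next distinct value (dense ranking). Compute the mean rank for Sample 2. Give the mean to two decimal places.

Sorted (ascending): 8, 12, 21, 21, 21, 36
The 3 values of 21 share dense rank 3.
Remaining distinct values take the next consecutive integers.
Sample 2 values → pooled ranks: 21→3, 12→2
Mean rank = (3 + 2) / 2 = 2.50

2.50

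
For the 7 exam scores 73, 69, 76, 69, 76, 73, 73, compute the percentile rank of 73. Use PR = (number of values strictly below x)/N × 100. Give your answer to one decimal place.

28.6

N = 7.
Strictly below 73: 2. Equal to 73: 3.
PR = 2/7 × 100 = 28.6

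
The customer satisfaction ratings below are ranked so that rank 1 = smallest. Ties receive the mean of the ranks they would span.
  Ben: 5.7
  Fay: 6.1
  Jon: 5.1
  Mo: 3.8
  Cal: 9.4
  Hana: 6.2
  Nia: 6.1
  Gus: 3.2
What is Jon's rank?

3

Sorted (ascending): 3.2, 3.8, 5.1, 5.7, 6.1, 6.1, 6.2, 9.4
The 2 values of 6.1 occupy positions 5–6 → average rank (5+6)/2 = 5.5.
Jon has value 5.1 → rank 3.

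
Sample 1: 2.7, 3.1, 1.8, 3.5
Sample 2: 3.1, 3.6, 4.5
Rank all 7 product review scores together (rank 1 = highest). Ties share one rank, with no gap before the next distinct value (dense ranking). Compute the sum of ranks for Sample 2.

7

Sorted (descending): 4.5, 3.6, 3.5, 3.1, 3.1, 2.7, 1.8
The 2 values of 3.1 share dense rank 4.
Remaining distinct values take the next consecutive integers.
Sample 2 values → pooled ranks: 3.1→4, 3.6→2, 4.5→1
Rank sum = 4 + 2 + 1 = 7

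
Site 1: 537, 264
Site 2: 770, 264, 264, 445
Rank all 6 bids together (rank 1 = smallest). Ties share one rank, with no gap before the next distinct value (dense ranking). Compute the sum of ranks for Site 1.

Sorted (ascending): 264, 264, 264, 445, 537, 770
The 3 values of 264 share dense rank 1.
Remaining distinct values take the next consecutive integers.
Site 1 values → pooled ranks: 537→3, 264→1
Rank sum = 3 + 1 = 4

4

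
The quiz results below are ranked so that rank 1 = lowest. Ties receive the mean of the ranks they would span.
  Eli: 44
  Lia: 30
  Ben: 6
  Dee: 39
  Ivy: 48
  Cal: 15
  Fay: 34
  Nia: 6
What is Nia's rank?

1.5

Sorted (ascending): 6, 6, 15, 30, 34, 39, 44, 48
The 2 values of 6 occupy positions 1–2 → average rank (1+2)/2 = 1.5.
Nia has value 6 → rank 1.5.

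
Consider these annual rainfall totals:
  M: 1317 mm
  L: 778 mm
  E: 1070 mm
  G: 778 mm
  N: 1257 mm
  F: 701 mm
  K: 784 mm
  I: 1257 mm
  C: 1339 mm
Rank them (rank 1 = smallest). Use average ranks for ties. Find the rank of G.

Sorted (ascending): 701, 778, 778, 784, 1070, 1257, 1257, 1317, 1339
The 2 values of 778 occupy positions 2–3 → average rank (2+3)/2 = 2.5.
The 2 values of 1257 occupy positions 6–7 → average rank (6+7)/2 = 6.5.
G has value 778 mm → rank 2.5.

2.5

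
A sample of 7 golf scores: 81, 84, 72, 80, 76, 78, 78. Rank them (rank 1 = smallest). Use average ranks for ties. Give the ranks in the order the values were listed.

6, 7, 1, 5, 2, 3.5, 3.5

Sorted (ascending): 72, 76, 78, 78, 80, 81, 84
The 2 values of 78 occupy positions 3–4 → average rank (3+4)/2 = 3.5.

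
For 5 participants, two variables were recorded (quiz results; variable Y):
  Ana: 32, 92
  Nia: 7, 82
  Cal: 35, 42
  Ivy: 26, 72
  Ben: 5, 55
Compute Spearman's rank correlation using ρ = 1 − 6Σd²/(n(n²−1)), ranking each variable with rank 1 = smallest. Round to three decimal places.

Ranks of variable 1: 4, 2, 5, 3, 1
Ranks of variable 2: 5, 4, 1, 3, 2
d = r₁ − r₂: -1, -2, 4, 0, -1
d²: 1, 4, 16, 0, 1; Σd² = 22
ρ = 1 − 6·22/(5·24) = 1 − 132/120 = -0.100

-0.100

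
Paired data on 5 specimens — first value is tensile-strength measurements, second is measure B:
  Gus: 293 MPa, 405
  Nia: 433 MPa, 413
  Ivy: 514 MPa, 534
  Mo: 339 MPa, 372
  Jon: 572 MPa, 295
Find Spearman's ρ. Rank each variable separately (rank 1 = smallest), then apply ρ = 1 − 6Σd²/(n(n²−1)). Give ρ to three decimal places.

-0.100

Ranks of variable 1: 1, 3, 4, 2, 5
Ranks of variable 2: 3, 4, 5, 2, 1
d = r₁ − r₂: -2, -1, -1, 0, 4
d²: 4, 1, 1, 0, 16; Σd² = 22
ρ = 1 − 6·22/(5·24) = 1 − 132/120 = -0.100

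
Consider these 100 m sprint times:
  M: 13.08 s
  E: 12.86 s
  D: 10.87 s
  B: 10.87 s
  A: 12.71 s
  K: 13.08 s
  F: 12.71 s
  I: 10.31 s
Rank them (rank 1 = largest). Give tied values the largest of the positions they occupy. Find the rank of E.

3

Sorted (descending): 13.08, 13.08, 12.86, 12.71, 12.71, 10.87, 10.87, 10.31
The 2 values of 13.08 occupy positions 1–2 → each gets rank 2.
The 2 values of 12.71 occupy positions 4–5 → each gets rank 5.
The 2 values of 10.87 occupy positions 6–7 → each gets rank 7.
E has value 12.86 s → rank 3.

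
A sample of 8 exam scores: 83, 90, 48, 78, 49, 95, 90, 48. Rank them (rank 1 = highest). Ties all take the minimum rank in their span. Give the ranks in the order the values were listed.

Sorted (descending): 95, 90, 90, 83, 78, 49, 48, 48
The 2 values of 90 occupy positions 2–3 → each gets rank 2.
The 2 values of 48 occupy positions 7–8 → each gets rank 7.

4, 2, 7, 5, 6, 1, 2, 7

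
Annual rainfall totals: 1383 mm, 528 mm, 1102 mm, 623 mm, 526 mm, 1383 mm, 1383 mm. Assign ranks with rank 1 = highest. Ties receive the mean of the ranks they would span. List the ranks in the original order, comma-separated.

2, 6, 4, 5, 7, 2, 2

Sorted (descending): 1383, 1383, 1383, 1102, 623, 528, 526
The 3 values of 1383 occupy positions 1–3 → average rank 2.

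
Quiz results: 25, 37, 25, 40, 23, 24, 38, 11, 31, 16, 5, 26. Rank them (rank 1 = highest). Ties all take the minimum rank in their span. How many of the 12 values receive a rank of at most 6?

Sorted (descending): 40, 38, 37, 31, 26, 25, 25, 24, 23, 16, 11, 5
The 2 values of 25 occupy positions 6–7 → each gets rank 6.
Ranks ≤ 6: {1, 2, 3, 4, 5, 6, 6} → 7 values.

7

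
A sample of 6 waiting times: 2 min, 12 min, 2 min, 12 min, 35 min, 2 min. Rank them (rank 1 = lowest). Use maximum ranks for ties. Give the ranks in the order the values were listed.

Sorted (ascending): 2, 2, 2, 12, 12, 35
The 3 values of 2 occupy positions 1–3 → each gets rank 3.
The 2 values of 12 occupy positions 4–5 → each gets rank 5.

3, 5, 3, 5, 6, 3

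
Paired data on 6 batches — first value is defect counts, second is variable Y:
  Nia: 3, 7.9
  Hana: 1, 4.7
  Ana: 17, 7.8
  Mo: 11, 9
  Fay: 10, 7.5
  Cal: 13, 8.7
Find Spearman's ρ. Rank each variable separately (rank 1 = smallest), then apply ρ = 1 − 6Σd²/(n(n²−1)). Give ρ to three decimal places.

0.486

Ranks of variable 1: 2, 1, 6, 4, 3, 5
Ranks of variable 2: 4, 1, 3, 6, 2, 5
d = r₁ − r₂: -2, 0, 3, -2, 1, 0
d²: 4, 0, 9, 4, 1, 0; Σd² = 18
ρ = 1 − 6·18/(6·35) = 1 − 108/210 = 0.486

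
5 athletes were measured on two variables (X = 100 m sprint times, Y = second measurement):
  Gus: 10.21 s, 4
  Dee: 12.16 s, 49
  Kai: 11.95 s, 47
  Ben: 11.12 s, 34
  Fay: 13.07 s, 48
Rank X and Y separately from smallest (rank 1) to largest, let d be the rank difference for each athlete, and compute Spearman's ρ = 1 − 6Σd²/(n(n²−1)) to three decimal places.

Ranks of variable 1: 1, 4, 3, 2, 5
Ranks of variable 2: 1, 5, 3, 2, 4
d = r₁ − r₂: 0, -1, 0, 0, 1
d²: 0, 1, 0, 0, 1; Σd² = 2
ρ = 1 − 6·2/(5·24) = 1 − 12/120 = 0.900

0.900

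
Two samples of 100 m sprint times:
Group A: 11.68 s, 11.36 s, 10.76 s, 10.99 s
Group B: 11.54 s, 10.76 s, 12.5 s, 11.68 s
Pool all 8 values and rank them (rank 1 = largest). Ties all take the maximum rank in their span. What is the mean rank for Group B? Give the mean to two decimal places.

Sorted (descending): 12.5, 11.68, 11.68, 11.54, 11.36, 10.99, 10.76, 10.76
The 2 values of 11.68 occupy positions 2–3 → each gets rank 3.
The 2 values of 10.76 occupy positions 7–8 → each gets rank 8.
Group B values → pooled ranks: 11.54→4, 10.76→8, 12.5→1, 11.68→3
Mean rank = (4 + 8 + 1 + 3) / 4 = 4.00

4.00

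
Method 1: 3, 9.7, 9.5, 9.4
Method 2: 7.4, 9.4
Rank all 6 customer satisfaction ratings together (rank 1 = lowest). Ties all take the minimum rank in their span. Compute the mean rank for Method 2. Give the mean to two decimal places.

2.50

Sorted (ascending): 3, 7.4, 9.4, 9.4, 9.5, 9.7
The 2 values of 9.4 occupy positions 3–4 → each gets rank 3.
Method 2 values → pooled ranks: 7.4→2, 9.4→3
Mean rank = (2 + 3) / 2 = 2.50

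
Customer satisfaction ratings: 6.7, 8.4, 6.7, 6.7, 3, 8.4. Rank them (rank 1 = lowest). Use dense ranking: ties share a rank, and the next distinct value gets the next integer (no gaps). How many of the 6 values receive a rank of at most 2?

Sorted (ascending): 3, 6.7, 6.7, 6.7, 8.4, 8.4
The 3 values of 6.7 share dense rank 2.
The 2 values of 8.4 share dense rank 3.
Remaining distinct values take the next consecutive integers.
Ranks ≤ 2: {1, 2, 2, 2} → 4 values.

4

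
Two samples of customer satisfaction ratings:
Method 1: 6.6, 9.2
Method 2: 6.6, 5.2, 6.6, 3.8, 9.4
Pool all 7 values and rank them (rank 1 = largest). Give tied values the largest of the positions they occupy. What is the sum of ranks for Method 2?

24

Sorted (descending): 9.4, 9.2, 6.6, 6.6, 6.6, 5.2, 3.8
The 3 values of 6.6 occupy positions 3–5 → each gets rank 5.
Method 2 values → pooled ranks: 6.6→5, 5.2→6, 6.6→5, 3.8→7, 9.4→1
Rank sum = 5 + 6 + 5 + 7 + 1 = 24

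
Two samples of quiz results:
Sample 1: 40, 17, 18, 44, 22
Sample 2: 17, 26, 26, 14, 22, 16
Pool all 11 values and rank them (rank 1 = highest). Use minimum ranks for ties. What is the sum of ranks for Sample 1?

Sorted (descending): 44, 40, 26, 26, 22, 22, 18, 17, 17, 16, 14
The 2 values of 26 occupy positions 3–4 → each gets rank 3.
The 2 values of 22 occupy positions 5–6 → each gets rank 5.
The 2 values of 17 occupy positions 8–9 → each gets rank 8.
Sample 1 values → pooled ranks: 40→2, 17→8, 18→7, 44→1, 22→5
Rank sum = 2 + 8 + 7 + 1 + 5 = 23

23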